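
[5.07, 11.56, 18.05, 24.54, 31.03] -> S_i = 5.07 + 6.49*i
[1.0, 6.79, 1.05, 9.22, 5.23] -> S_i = Random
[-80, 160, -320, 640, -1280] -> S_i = -80*-2^i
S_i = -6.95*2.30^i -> [-6.95, -15.98, -36.77, -84.56, -194.49]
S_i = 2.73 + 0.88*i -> [2.73, 3.61, 4.49, 5.37, 6.25]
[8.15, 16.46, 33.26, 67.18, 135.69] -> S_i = 8.15*2.02^i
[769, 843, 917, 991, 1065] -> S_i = 769 + 74*i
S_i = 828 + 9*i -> [828, 837, 846, 855, 864]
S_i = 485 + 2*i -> [485, 487, 489, 491, 493]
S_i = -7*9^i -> [-7, -63, -567, -5103, -45927]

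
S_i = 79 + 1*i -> [79, 80, 81, 82, 83]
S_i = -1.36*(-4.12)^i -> [-1.36, 5.6, -23.09, 95.11, -391.86]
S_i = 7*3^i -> [7, 21, 63, 189, 567]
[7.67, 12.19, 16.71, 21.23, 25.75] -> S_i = 7.67 + 4.52*i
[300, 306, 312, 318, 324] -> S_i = 300 + 6*i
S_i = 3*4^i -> [3, 12, 48, 192, 768]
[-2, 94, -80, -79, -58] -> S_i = Random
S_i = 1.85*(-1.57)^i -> [1.85, -2.9, 4.56, -7.16, 11.24]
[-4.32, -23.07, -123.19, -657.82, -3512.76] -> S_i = -4.32*5.34^i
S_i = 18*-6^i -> [18, -108, 648, -3888, 23328]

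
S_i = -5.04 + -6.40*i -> [-5.04, -11.44, -17.84, -24.24, -30.64]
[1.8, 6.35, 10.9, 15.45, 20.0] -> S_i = 1.80 + 4.55*i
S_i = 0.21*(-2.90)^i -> [0.21, -0.61, 1.77, -5.12, 14.85]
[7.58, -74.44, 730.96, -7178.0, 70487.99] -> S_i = 7.58*(-9.82)^i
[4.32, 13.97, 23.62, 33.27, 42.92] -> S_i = 4.32 + 9.65*i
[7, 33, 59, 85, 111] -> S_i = 7 + 26*i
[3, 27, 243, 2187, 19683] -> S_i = 3*9^i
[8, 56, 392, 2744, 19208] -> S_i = 8*7^i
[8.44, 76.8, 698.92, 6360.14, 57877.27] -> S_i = 8.44*9.10^i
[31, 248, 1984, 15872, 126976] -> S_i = 31*8^i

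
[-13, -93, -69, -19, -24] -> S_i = Random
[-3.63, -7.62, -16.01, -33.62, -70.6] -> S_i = -3.63*2.10^i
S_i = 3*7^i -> [3, 21, 147, 1029, 7203]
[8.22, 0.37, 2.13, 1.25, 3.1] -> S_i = Random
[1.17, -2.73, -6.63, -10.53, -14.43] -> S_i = 1.17 + -3.90*i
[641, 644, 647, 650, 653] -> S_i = 641 + 3*i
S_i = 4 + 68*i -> [4, 72, 140, 208, 276]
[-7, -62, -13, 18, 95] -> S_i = Random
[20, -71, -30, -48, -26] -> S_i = Random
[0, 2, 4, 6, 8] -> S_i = 0 + 2*i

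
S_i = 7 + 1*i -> [7, 8, 9, 10, 11]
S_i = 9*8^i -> [9, 72, 576, 4608, 36864]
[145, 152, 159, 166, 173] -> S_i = 145 + 7*i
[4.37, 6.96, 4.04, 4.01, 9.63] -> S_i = Random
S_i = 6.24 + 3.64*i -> [6.24, 9.88, 13.52, 17.16, 20.8]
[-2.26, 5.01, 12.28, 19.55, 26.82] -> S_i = -2.26 + 7.27*i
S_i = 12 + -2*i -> [12, 10, 8, 6, 4]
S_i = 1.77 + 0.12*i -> [1.77, 1.89, 2.01, 2.13, 2.25]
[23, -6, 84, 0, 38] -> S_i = Random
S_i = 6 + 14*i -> [6, 20, 34, 48, 62]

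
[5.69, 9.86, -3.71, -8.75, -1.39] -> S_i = Random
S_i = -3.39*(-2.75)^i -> [-3.39, 9.32, -25.64, 70.5, -193.88]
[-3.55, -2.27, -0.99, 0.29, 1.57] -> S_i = -3.55 + 1.28*i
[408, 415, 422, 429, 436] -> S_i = 408 + 7*i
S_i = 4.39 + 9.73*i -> [4.39, 14.12, 23.85, 33.58, 43.31]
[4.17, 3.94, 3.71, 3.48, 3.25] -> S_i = 4.17 + -0.23*i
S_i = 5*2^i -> [5, 10, 20, 40, 80]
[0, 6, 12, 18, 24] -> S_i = 0 + 6*i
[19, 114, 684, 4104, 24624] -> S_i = 19*6^i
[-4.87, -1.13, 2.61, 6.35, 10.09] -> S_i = -4.87 + 3.74*i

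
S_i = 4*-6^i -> [4, -24, 144, -864, 5184]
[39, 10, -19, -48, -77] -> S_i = 39 + -29*i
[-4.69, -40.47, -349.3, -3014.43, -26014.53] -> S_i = -4.69*8.63^i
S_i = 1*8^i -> [1, 8, 64, 512, 4096]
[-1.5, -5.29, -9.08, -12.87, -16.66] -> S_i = -1.50 + -3.79*i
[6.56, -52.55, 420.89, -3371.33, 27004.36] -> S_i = 6.56*(-8.01)^i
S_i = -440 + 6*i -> [-440, -434, -428, -422, -416]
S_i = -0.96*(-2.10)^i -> [-0.96, 2.02, -4.23, 8.89, -18.67]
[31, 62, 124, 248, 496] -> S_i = 31*2^i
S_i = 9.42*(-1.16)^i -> [9.42, -10.93, 12.68, -14.7, 17.06]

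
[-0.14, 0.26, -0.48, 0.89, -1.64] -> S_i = -0.14*(-1.85)^i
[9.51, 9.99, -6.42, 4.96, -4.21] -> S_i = Random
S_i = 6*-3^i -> [6, -18, 54, -162, 486]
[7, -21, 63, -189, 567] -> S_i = 7*-3^i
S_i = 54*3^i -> [54, 162, 486, 1458, 4374]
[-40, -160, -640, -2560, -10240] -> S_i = -40*4^i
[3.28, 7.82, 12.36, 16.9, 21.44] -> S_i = 3.28 + 4.54*i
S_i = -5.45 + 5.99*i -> [-5.45, 0.54, 6.53, 12.52, 18.51]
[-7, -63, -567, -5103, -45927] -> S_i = -7*9^i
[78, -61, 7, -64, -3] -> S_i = Random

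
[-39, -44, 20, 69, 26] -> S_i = Random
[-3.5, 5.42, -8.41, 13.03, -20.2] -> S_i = -3.50*(-1.55)^i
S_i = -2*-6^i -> [-2, 12, -72, 432, -2592]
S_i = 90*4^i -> [90, 360, 1440, 5760, 23040]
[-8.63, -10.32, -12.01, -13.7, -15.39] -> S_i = -8.63 + -1.69*i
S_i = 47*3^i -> [47, 141, 423, 1269, 3807]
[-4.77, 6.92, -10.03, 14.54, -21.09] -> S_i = -4.77*(-1.45)^i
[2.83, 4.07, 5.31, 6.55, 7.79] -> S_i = 2.83 + 1.24*i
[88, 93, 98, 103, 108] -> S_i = 88 + 5*i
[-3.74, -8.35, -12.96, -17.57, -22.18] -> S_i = -3.74 + -4.61*i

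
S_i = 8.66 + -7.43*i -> [8.66, 1.23, -6.2, -13.63, -21.06]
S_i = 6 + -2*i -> [6, 4, 2, 0, -2]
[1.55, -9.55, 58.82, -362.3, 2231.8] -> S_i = 1.55*(-6.16)^i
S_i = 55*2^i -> [55, 110, 220, 440, 880]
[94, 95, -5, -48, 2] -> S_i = Random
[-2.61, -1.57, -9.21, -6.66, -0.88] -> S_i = Random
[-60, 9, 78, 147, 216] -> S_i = -60 + 69*i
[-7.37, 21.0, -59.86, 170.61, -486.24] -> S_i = -7.37*(-2.85)^i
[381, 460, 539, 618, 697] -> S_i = 381 + 79*i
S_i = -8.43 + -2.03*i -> [-8.43, -10.46, -12.49, -14.52, -16.55]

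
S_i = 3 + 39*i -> [3, 42, 81, 120, 159]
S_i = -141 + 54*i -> [-141, -87, -33, 21, 75]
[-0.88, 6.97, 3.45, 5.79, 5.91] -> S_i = Random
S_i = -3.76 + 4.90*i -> [-3.76, 1.14, 6.04, 10.94, 15.84]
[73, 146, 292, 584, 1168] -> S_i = 73*2^i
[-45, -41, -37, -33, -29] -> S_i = -45 + 4*i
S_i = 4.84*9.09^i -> [4.84, 44.0, 399.92, 3635.27, 33044.63]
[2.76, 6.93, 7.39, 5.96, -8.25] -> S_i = Random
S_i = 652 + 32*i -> [652, 684, 716, 748, 780]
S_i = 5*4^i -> [5, 20, 80, 320, 1280]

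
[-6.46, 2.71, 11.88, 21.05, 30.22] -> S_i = -6.46 + 9.17*i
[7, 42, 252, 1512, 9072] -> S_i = 7*6^i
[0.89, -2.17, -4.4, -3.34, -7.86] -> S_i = Random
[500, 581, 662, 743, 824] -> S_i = 500 + 81*i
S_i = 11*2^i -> [11, 22, 44, 88, 176]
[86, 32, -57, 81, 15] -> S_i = Random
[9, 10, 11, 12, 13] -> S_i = 9 + 1*i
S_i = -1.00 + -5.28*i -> [-1.0, -6.28, -11.56, -16.84, -22.12]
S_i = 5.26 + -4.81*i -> [5.26, 0.45, -4.36, -9.17, -13.98]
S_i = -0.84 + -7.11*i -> [-0.84, -7.95, -15.06, -22.17, -29.28]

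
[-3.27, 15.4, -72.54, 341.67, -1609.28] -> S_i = -3.27*(-4.71)^i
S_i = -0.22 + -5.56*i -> [-0.22, -5.78, -11.34, -16.9, -22.46]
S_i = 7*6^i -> [7, 42, 252, 1512, 9072]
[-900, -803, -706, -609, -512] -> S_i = -900 + 97*i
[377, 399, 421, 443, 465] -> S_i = 377 + 22*i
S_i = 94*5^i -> [94, 470, 2350, 11750, 58750]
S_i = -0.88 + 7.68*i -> [-0.88, 6.8, 14.48, 22.16, 29.84]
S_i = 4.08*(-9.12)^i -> [4.08, -37.21, 339.35, -3094.89, 28225.36]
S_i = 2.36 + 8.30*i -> [2.36, 10.66, 18.96, 27.26, 35.56]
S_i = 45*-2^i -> [45, -90, 180, -360, 720]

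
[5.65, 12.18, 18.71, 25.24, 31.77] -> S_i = 5.65 + 6.53*i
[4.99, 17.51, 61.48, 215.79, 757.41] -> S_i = 4.99*3.51^i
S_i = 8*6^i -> [8, 48, 288, 1728, 10368]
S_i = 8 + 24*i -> [8, 32, 56, 80, 104]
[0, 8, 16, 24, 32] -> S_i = 0 + 8*i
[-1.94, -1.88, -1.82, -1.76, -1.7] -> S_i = -1.94 + 0.06*i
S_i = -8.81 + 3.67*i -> [-8.81, -5.14, -1.47, 2.2, 5.87]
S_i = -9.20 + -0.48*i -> [-9.2, -9.68, -10.16, -10.64, -11.12]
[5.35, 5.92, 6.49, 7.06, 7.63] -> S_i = 5.35 + 0.57*i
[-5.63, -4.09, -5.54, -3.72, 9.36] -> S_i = Random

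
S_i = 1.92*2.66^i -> [1.92, 5.11, 13.59, 36.14, 96.12]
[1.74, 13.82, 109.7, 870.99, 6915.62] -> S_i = 1.74*7.94^i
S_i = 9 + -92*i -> [9, -83, -175, -267, -359]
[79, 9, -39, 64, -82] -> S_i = Random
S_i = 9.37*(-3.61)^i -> [9.37, -33.83, 122.11, -440.82, 1591.36]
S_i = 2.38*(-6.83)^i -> [2.38, -16.26, 111.02, -758.3, 5179.17]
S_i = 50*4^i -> [50, 200, 800, 3200, 12800]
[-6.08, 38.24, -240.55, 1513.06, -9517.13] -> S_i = -6.08*(-6.29)^i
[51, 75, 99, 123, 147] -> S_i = 51 + 24*i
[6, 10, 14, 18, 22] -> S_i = 6 + 4*i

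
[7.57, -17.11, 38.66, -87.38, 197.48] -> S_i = 7.57*(-2.26)^i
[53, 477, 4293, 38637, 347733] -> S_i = 53*9^i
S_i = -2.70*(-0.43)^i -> [-2.7, 1.16, -0.5, 0.21, -0.09]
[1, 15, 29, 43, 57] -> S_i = 1 + 14*i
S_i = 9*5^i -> [9, 45, 225, 1125, 5625]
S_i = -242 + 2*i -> [-242, -240, -238, -236, -234]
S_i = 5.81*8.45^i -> [5.81, 49.09, 414.85, 3505.47, 29621.22]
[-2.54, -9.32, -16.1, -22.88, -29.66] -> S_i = -2.54 + -6.78*i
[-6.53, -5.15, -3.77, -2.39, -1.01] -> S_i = -6.53 + 1.38*i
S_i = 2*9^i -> [2, 18, 162, 1458, 13122]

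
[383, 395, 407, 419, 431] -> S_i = 383 + 12*i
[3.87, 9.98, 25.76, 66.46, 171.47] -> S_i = 3.87*2.58^i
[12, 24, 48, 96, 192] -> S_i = 12*2^i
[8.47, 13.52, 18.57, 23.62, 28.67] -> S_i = 8.47 + 5.05*i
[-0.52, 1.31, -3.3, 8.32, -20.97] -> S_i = -0.52*(-2.52)^i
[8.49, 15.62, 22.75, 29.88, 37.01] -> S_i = 8.49 + 7.13*i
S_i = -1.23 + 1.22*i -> [-1.23, -0.01, 1.21, 2.43, 3.65]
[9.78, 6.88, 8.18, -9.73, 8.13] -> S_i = Random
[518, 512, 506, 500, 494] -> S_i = 518 + -6*i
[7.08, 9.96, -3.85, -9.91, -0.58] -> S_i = Random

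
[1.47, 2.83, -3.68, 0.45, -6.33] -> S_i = Random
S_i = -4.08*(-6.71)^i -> [-4.08, 27.38, -183.7, 1232.62, -8270.85]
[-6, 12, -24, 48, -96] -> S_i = -6*-2^i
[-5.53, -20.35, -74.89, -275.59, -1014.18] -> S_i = -5.53*3.68^i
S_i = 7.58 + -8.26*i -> [7.58, -0.68, -8.94, -17.2, -25.46]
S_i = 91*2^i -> [91, 182, 364, 728, 1456]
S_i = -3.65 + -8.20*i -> [-3.65, -11.85, -20.05, -28.25, -36.45]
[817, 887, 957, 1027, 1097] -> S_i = 817 + 70*i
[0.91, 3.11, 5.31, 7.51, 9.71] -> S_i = 0.91 + 2.20*i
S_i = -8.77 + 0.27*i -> [-8.77, -8.5, -8.23, -7.96, -7.69]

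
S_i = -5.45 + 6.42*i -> [-5.45, 0.97, 7.39, 13.81, 20.23]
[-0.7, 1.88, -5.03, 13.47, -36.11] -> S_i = -0.70*(-2.68)^i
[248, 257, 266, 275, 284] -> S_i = 248 + 9*i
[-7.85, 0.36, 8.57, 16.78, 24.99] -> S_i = -7.85 + 8.21*i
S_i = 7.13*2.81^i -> [7.13, 20.04, 56.3, 158.2, 444.54]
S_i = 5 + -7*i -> [5, -2, -9, -16, -23]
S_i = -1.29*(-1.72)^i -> [-1.29, 2.22, -3.82, 6.56, -11.29]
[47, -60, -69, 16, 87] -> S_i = Random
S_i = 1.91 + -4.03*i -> [1.91, -2.12, -6.15, -10.18, -14.21]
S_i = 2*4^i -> [2, 8, 32, 128, 512]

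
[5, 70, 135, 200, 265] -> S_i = 5 + 65*i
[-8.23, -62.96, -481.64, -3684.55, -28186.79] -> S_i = -8.23*7.65^i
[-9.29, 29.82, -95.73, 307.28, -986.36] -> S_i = -9.29*(-3.21)^i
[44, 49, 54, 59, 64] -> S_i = 44 + 5*i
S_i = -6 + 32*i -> [-6, 26, 58, 90, 122]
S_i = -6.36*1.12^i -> [-6.36, -7.12, -7.98, -8.94, -10.01]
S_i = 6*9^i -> [6, 54, 486, 4374, 39366]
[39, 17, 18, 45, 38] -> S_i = Random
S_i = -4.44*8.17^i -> [-4.44, -36.27, -296.37, -2421.3, -19782.05]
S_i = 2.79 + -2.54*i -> [2.79, 0.25, -2.29, -4.83, -7.37]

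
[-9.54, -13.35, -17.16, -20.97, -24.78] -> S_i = -9.54 + -3.81*i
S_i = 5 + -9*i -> [5, -4, -13, -22, -31]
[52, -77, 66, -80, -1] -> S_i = Random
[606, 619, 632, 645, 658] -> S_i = 606 + 13*i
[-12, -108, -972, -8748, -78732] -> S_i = -12*9^i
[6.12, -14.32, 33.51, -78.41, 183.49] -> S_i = 6.12*(-2.34)^i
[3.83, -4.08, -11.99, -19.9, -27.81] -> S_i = 3.83 + -7.91*i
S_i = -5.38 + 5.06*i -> [-5.38, -0.32, 4.74, 9.8, 14.86]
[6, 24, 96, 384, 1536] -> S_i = 6*4^i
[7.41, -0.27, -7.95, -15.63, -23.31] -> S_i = 7.41 + -7.68*i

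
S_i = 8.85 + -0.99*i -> [8.85, 7.86, 6.87, 5.88, 4.89]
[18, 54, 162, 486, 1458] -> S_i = 18*3^i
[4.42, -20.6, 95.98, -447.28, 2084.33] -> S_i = 4.42*(-4.66)^i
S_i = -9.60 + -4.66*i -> [-9.6, -14.26, -18.92, -23.58, -28.24]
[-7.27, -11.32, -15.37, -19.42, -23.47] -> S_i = -7.27 + -4.05*i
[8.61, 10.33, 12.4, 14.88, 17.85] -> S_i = 8.61*1.20^i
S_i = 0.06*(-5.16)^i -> [0.06, -0.31, 1.6, -8.24, 42.54]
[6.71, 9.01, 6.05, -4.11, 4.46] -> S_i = Random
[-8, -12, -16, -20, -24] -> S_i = -8 + -4*i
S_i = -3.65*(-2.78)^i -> [-3.65, 10.15, -28.21, 78.42, -218.01]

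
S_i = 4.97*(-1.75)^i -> [4.97, -8.7, 15.22, -26.64, 46.61]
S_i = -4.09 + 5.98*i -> [-4.09, 1.89, 7.87, 13.85, 19.83]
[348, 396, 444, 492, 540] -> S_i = 348 + 48*i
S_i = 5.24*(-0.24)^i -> [5.24, -1.26, 0.3, -0.07, 0.02]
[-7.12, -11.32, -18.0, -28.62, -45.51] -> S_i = -7.12*1.59^i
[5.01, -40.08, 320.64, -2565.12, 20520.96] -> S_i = 5.01*(-8.00)^i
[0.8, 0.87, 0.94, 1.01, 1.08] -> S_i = 0.80 + 0.07*i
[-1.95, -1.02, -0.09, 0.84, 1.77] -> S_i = -1.95 + 0.93*i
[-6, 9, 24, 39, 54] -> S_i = -6 + 15*i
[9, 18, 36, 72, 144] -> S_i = 9*2^i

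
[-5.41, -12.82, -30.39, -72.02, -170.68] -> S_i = -5.41*2.37^i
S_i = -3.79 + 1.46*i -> [-3.79, -2.33, -0.87, 0.59, 2.05]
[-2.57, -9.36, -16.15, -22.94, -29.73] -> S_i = -2.57 + -6.79*i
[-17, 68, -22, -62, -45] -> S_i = Random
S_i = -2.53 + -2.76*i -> [-2.53, -5.29, -8.05, -10.81, -13.57]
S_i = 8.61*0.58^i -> [8.61, 4.99, 2.9, 1.68, 0.97]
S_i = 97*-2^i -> [97, -194, 388, -776, 1552]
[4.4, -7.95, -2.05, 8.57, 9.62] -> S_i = Random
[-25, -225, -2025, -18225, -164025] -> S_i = -25*9^i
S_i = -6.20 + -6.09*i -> [-6.2, -12.29, -18.38, -24.47, -30.56]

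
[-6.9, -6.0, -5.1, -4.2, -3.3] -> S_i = -6.90 + 0.90*i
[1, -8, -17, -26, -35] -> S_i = 1 + -9*i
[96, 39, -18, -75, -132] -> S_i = 96 + -57*i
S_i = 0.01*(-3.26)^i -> [0.01, -0.03, 0.11, -0.35, 1.13]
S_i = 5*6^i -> [5, 30, 180, 1080, 6480]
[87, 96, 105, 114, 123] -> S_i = 87 + 9*i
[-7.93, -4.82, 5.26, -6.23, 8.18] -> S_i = Random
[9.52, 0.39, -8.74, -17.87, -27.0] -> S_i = 9.52 + -9.13*i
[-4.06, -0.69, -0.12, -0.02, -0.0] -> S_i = -4.06*0.17^i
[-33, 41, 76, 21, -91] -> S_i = Random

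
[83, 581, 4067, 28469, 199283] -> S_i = 83*7^i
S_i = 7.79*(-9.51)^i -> [7.79, -74.08, 704.53, -6700.06, 63717.62]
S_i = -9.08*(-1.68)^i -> [-9.08, 15.25, -25.63, 43.05, -72.33]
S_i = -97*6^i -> [-97, -582, -3492, -20952, -125712]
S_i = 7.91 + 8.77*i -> [7.91, 16.68, 25.45, 34.22, 42.99]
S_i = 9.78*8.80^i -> [9.78, 86.06, 757.36, 6664.8, 58650.21]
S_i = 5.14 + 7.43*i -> [5.14, 12.57, 20.0, 27.43, 34.86]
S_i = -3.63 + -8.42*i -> [-3.63, -12.05, -20.47, -28.89, -37.31]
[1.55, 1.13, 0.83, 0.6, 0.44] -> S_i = 1.55*0.73^i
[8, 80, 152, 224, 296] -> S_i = 8 + 72*i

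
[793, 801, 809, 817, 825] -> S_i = 793 + 8*i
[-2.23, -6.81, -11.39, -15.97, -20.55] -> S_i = -2.23 + -4.58*i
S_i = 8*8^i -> [8, 64, 512, 4096, 32768]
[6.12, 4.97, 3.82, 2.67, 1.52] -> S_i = 6.12 + -1.15*i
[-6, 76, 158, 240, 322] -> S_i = -6 + 82*i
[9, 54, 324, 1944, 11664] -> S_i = 9*6^i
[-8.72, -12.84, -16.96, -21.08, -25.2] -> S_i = -8.72 + -4.12*i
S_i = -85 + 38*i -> [-85, -47, -9, 29, 67]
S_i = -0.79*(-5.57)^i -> [-0.79, 4.4, -24.51, 136.52, -760.41]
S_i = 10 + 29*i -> [10, 39, 68, 97, 126]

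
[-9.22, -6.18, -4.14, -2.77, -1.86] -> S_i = -9.22*0.67^i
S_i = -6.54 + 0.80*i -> [-6.54, -5.74, -4.94, -4.14, -3.34]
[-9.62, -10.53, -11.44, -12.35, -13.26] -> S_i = -9.62 + -0.91*i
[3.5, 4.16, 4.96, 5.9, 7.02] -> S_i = 3.50*1.19^i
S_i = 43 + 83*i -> [43, 126, 209, 292, 375]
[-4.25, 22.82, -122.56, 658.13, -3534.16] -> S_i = -4.25*(-5.37)^i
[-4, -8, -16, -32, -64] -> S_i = -4*2^i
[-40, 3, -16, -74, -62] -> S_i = Random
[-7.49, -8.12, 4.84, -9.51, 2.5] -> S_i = Random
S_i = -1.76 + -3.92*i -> [-1.76, -5.68, -9.6, -13.52, -17.44]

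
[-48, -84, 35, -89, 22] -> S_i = Random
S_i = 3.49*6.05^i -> [3.49, 21.11, 127.74, 772.84, 4675.7]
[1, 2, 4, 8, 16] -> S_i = 1*2^i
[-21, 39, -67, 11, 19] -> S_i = Random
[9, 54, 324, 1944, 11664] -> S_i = 9*6^i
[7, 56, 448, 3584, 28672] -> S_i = 7*8^i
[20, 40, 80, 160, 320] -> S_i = 20*2^i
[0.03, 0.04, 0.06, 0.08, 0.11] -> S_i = 0.03*1.37^i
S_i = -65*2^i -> [-65, -130, -260, -520, -1040]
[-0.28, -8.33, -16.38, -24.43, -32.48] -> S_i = -0.28 + -8.05*i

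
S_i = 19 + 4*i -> [19, 23, 27, 31, 35]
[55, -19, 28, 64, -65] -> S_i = Random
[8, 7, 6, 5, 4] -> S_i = 8 + -1*i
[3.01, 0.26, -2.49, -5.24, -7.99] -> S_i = 3.01 + -2.75*i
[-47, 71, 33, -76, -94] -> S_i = Random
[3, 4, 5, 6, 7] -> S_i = 3 + 1*i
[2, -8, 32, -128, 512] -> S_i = 2*-4^i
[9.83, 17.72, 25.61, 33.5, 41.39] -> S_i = 9.83 + 7.89*i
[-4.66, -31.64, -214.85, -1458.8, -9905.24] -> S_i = -4.66*6.79^i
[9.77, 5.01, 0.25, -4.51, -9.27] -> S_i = 9.77 + -4.76*i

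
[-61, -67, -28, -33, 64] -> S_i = Random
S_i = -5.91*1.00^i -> [-5.91, -5.91, -5.91, -5.91, -5.91]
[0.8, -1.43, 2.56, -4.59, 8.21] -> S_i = 0.80*(-1.79)^i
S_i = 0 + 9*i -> [0, 9, 18, 27, 36]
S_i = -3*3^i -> [-3, -9, -27, -81, -243]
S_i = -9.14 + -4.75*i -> [-9.14, -13.89, -18.64, -23.39, -28.14]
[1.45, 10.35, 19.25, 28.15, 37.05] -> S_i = 1.45 + 8.90*i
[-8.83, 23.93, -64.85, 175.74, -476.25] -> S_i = -8.83*(-2.71)^i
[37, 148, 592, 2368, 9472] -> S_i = 37*4^i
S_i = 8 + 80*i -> [8, 88, 168, 248, 328]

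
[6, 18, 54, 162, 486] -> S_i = 6*3^i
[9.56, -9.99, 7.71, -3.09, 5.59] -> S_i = Random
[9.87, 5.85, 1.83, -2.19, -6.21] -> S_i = 9.87 + -4.02*i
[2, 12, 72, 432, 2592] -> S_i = 2*6^i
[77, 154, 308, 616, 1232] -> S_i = 77*2^i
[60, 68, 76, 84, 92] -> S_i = 60 + 8*i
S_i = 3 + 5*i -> [3, 8, 13, 18, 23]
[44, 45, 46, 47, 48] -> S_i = 44 + 1*i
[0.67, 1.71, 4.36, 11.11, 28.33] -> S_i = 0.67*2.55^i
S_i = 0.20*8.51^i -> [0.2, 1.7, 14.48, 123.26, 1048.93]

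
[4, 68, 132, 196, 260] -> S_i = 4 + 64*i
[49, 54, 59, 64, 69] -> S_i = 49 + 5*i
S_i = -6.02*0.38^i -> [-6.02, -2.29, -0.87, -0.33, -0.13]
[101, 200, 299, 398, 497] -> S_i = 101 + 99*i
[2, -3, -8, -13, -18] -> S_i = 2 + -5*i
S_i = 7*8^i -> [7, 56, 448, 3584, 28672]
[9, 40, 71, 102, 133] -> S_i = 9 + 31*i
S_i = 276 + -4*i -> [276, 272, 268, 264, 260]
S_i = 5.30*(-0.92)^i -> [5.3, -4.88, 4.49, -4.13, 3.8]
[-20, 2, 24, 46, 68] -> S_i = -20 + 22*i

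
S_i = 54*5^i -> [54, 270, 1350, 6750, 33750]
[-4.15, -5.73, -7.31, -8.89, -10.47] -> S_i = -4.15 + -1.58*i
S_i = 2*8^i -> [2, 16, 128, 1024, 8192]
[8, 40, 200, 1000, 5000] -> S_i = 8*5^i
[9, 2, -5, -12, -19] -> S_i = 9 + -7*i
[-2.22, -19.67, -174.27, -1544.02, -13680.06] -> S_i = -2.22*8.86^i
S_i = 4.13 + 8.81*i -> [4.13, 12.94, 21.75, 30.56, 39.37]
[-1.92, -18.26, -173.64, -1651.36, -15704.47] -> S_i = -1.92*9.51^i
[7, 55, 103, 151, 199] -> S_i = 7 + 48*i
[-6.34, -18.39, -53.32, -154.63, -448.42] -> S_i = -6.34*2.90^i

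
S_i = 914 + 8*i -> [914, 922, 930, 938, 946]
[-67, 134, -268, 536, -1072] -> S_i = -67*-2^i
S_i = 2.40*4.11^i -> [2.4, 9.86, 40.54, 166.62, 684.82]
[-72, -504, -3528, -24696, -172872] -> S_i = -72*7^i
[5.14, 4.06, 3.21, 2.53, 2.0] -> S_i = 5.14*0.79^i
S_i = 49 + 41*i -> [49, 90, 131, 172, 213]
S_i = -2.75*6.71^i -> [-2.75, -18.45, -123.82, -830.81, -5574.72]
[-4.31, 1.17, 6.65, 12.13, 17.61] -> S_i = -4.31 + 5.48*i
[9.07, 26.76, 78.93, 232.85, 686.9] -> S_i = 9.07*2.95^i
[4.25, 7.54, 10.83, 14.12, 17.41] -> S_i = 4.25 + 3.29*i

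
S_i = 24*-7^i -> [24, -168, 1176, -8232, 57624]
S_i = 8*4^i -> [8, 32, 128, 512, 2048]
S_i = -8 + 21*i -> [-8, 13, 34, 55, 76]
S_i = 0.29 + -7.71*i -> [0.29, -7.42, -15.13, -22.84, -30.55]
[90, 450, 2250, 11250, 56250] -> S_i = 90*5^i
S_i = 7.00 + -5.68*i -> [7.0, 1.32, -4.36, -10.04, -15.72]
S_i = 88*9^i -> [88, 792, 7128, 64152, 577368]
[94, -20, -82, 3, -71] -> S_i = Random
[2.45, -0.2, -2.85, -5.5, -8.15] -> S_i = 2.45 + -2.65*i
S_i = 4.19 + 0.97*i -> [4.19, 5.16, 6.13, 7.1, 8.07]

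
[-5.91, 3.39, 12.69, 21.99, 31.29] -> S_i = -5.91 + 9.30*i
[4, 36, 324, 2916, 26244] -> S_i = 4*9^i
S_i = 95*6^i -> [95, 570, 3420, 20520, 123120]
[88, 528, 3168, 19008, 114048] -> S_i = 88*6^i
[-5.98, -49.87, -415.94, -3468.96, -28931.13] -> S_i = -5.98*8.34^i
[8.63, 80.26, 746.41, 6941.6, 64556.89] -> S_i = 8.63*9.30^i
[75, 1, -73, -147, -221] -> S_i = 75 + -74*i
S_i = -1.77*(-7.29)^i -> [-1.77, 12.9, -94.07, 685.73, -4999.0]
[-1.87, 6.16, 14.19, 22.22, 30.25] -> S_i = -1.87 + 8.03*i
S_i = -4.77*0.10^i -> [-4.77, -0.48, -0.05, -0.0, -0.0]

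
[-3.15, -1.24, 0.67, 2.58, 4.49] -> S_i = -3.15 + 1.91*i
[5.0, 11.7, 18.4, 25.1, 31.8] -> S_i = 5.00 + 6.70*i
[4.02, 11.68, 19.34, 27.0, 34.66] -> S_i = 4.02 + 7.66*i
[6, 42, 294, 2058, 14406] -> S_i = 6*7^i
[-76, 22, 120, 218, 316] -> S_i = -76 + 98*i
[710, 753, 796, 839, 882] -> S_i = 710 + 43*i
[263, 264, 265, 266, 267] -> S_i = 263 + 1*i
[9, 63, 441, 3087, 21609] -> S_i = 9*7^i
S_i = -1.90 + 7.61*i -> [-1.9, 5.71, 13.32, 20.93, 28.54]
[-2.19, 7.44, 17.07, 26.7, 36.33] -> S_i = -2.19 + 9.63*i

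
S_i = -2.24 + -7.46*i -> [-2.24, -9.7, -17.16, -24.62, -32.08]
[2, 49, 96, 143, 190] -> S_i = 2 + 47*i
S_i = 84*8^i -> [84, 672, 5376, 43008, 344064]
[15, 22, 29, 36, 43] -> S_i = 15 + 7*i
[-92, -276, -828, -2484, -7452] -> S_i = -92*3^i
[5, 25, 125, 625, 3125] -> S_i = 5*5^i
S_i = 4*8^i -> [4, 32, 256, 2048, 16384]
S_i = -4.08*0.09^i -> [-4.08, -0.37, -0.03, -0.0, -0.0]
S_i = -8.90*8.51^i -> [-8.9, -75.74, -644.54, -5485.03, -46677.57]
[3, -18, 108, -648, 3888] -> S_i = 3*-6^i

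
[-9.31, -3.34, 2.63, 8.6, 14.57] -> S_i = -9.31 + 5.97*i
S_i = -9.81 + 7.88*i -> [-9.81, -1.93, 5.95, 13.83, 21.71]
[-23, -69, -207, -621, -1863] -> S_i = -23*3^i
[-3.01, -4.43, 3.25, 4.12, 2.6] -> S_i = Random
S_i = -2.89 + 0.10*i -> [-2.89, -2.79, -2.69, -2.59, -2.49]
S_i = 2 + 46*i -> [2, 48, 94, 140, 186]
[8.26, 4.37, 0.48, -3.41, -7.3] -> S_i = 8.26 + -3.89*i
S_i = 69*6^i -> [69, 414, 2484, 14904, 89424]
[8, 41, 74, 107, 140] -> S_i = 8 + 33*i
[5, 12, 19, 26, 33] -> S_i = 5 + 7*i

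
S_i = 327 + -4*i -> [327, 323, 319, 315, 311]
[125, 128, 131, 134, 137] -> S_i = 125 + 3*i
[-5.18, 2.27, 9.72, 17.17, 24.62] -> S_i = -5.18 + 7.45*i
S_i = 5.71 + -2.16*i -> [5.71, 3.55, 1.39, -0.77, -2.93]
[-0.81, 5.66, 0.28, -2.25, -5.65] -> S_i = Random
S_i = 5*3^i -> [5, 15, 45, 135, 405]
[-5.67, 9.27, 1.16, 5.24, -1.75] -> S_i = Random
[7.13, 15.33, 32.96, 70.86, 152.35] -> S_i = 7.13*2.15^i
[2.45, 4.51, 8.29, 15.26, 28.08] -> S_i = 2.45*1.84^i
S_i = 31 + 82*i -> [31, 113, 195, 277, 359]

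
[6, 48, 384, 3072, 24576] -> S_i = 6*8^i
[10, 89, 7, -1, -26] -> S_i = Random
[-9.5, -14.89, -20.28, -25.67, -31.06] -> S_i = -9.50 + -5.39*i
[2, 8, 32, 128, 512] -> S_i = 2*4^i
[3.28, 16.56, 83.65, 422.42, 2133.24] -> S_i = 3.28*5.05^i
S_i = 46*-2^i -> [46, -92, 184, -368, 736]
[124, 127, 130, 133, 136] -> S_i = 124 + 3*i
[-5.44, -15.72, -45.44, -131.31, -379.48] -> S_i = -5.44*2.89^i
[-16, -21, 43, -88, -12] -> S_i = Random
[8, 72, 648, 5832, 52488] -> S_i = 8*9^i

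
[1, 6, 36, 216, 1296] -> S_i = 1*6^i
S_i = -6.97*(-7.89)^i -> [-6.97, 54.99, -433.9, 3423.45, -27011.01]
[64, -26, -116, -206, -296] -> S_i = 64 + -90*i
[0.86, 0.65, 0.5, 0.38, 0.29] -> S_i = 0.86*0.76^i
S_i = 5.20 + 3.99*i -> [5.2, 9.19, 13.18, 17.17, 21.16]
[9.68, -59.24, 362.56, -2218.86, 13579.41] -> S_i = 9.68*(-6.12)^i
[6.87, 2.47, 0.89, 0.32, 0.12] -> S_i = 6.87*0.36^i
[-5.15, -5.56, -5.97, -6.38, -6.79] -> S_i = -5.15 + -0.41*i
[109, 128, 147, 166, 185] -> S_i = 109 + 19*i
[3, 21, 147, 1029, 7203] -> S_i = 3*7^i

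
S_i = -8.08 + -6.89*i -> [-8.08, -14.97, -21.86, -28.75, -35.64]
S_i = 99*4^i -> [99, 396, 1584, 6336, 25344]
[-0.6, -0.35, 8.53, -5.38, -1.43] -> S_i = Random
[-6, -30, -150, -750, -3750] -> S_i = -6*5^i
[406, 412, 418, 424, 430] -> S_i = 406 + 6*i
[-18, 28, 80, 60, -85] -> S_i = Random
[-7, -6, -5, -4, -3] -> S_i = -7 + 1*i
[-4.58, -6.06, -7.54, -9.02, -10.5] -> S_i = -4.58 + -1.48*i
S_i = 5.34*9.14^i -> [5.34, 48.81, 446.1, 4077.37, 37267.14]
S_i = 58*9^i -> [58, 522, 4698, 42282, 380538]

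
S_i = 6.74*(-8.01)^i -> [6.74, -53.99, 432.44, -3463.84, 27745.33]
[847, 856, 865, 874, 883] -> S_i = 847 + 9*i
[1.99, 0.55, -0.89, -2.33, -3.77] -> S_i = 1.99 + -1.44*i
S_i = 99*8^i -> [99, 792, 6336, 50688, 405504]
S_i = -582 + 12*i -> [-582, -570, -558, -546, -534]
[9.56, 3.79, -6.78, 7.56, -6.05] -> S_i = Random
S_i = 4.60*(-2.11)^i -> [4.6, -9.71, 20.48, -43.21, 91.18]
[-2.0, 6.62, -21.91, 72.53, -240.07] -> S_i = -2.00*(-3.31)^i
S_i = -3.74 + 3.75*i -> [-3.74, 0.01, 3.76, 7.51, 11.26]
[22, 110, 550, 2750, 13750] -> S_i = 22*5^i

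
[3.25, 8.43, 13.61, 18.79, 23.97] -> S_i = 3.25 + 5.18*i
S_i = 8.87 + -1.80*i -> [8.87, 7.07, 5.27, 3.47, 1.67]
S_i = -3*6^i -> [-3, -18, -108, -648, -3888]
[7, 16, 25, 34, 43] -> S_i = 7 + 9*i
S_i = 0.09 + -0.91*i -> [0.09, -0.82, -1.73, -2.64, -3.55]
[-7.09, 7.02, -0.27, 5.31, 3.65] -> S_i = Random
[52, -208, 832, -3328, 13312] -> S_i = 52*-4^i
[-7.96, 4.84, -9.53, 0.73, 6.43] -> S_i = Random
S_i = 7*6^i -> [7, 42, 252, 1512, 9072]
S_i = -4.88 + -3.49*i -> [-4.88, -8.37, -11.86, -15.35, -18.84]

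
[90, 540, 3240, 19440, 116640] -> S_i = 90*6^i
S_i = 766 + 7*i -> [766, 773, 780, 787, 794]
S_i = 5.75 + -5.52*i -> [5.75, 0.23, -5.29, -10.81, -16.33]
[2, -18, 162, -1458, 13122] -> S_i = 2*-9^i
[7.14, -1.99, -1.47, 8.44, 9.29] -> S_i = Random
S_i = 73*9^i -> [73, 657, 5913, 53217, 478953]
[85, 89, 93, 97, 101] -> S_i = 85 + 4*i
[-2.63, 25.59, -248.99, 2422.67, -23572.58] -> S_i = -2.63*(-9.73)^i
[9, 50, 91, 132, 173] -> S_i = 9 + 41*i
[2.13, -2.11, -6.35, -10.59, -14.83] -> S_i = 2.13 + -4.24*i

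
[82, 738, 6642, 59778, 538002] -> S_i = 82*9^i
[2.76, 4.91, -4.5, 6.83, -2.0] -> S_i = Random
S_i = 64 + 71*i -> [64, 135, 206, 277, 348]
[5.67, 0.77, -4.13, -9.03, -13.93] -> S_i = 5.67 + -4.90*i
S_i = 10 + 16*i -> [10, 26, 42, 58, 74]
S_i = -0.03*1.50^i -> [-0.03, -0.04, -0.07, -0.1, -0.15]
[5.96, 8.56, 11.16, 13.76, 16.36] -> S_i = 5.96 + 2.60*i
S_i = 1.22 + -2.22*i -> [1.22, -1.0, -3.22, -5.44, -7.66]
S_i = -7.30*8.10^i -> [-7.3, -59.13, -478.95, -3879.52, -31424.11]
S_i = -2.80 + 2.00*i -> [-2.8, -0.8, 1.2, 3.2, 5.2]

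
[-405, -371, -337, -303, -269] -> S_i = -405 + 34*i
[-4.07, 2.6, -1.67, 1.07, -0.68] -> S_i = -4.07*(-0.64)^i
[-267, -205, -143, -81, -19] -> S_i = -267 + 62*i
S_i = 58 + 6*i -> [58, 64, 70, 76, 82]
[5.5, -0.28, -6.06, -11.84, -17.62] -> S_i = 5.50 + -5.78*i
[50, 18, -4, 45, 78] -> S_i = Random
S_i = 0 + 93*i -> [0, 93, 186, 279, 372]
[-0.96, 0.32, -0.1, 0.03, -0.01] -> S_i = -0.96*(-0.33)^i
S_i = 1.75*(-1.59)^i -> [1.75, -2.78, 4.42, -7.03, 11.18]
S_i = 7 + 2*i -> [7, 9, 11, 13, 15]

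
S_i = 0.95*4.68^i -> [0.95, 4.45, 20.81, 97.38, 455.73]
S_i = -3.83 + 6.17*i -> [-3.83, 2.34, 8.51, 14.68, 20.85]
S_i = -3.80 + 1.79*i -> [-3.8, -2.01, -0.22, 1.57, 3.36]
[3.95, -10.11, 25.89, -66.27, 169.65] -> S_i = 3.95*(-2.56)^i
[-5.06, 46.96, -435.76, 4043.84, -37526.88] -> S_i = -5.06*(-9.28)^i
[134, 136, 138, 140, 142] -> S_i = 134 + 2*i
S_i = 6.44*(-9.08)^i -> [6.44, -58.48, 530.95, -4821.07, 43775.31]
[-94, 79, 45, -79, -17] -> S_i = Random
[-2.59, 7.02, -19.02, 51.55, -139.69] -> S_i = -2.59*(-2.71)^i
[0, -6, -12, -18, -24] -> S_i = 0 + -6*i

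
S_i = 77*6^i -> [77, 462, 2772, 16632, 99792]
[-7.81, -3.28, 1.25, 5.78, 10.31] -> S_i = -7.81 + 4.53*i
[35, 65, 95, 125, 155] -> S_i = 35 + 30*i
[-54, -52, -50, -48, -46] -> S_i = -54 + 2*i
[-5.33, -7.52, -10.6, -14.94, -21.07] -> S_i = -5.33*1.41^i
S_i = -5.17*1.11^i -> [-5.17, -5.74, -6.37, -7.07, -7.85]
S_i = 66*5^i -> [66, 330, 1650, 8250, 41250]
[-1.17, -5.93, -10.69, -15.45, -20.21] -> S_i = -1.17 + -4.76*i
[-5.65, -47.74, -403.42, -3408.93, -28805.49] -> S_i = -5.65*8.45^i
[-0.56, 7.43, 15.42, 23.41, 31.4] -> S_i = -0.56 + 7.99*i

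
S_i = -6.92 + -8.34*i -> [-6.92, -15.26, -23.6, -31.94, -40.28]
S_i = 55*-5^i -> [55, -275, 1375, -6875, 34375]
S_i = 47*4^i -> [47, 188, 752, 3008, 12032]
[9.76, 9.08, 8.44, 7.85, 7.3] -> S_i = 9.76*0.93^i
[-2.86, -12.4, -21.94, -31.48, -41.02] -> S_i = -2.86 + -9.54*i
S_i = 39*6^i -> [39, 234, 1404, 8424, 50544]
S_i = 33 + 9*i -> [33, 42, 51, 60, 69]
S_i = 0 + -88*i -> [0, -88, -176, -264, -352]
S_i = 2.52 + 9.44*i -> [2.52, 11.96, 21.4, 30.84, 40.28]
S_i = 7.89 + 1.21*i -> [7.89, 9.1, 10.31, 11.52, 12.73]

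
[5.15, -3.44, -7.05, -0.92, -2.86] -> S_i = Random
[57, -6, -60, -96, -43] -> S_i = Random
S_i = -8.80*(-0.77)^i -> [-8.8, 6.78, -5.22, 4.02, -3.09]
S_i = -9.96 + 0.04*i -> [-9.96, -9.92, -9.88, -9.84, -9.8]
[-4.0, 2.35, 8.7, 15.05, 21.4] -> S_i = -4.00 + 6.35*i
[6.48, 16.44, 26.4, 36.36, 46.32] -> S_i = 6.48 + 9.96*i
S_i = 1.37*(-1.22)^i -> [1.37, -1.67, 2.04, -2.49, 3.04]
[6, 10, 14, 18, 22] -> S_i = 6 + 4*i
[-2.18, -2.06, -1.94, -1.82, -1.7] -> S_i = -2.18 + 0.12*i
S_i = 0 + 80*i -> [0, 80, 160, 240, 320]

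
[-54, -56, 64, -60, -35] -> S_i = Random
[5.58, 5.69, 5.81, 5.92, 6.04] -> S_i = 5.58*1.02^i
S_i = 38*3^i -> [38, 114, 342, 1026, 3078]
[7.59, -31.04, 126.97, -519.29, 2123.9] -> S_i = 7.59*(-4.09)^i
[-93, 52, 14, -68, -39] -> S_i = Random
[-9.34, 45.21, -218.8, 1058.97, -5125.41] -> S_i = -9.34*(-4.84)^i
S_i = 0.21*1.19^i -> [0.21, 0.25, 0.3, 0.35, 0.42]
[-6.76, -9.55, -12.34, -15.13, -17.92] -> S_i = -6.76 + -2.79*i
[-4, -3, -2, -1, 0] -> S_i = -4 + 1*i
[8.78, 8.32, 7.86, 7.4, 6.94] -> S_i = 8.78 + -0.46*i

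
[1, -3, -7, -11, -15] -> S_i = 1 + -4*i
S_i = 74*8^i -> [74, 592, 4736, 37888, 303104]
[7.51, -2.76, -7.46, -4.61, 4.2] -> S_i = Random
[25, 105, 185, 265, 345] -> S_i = 25 + 80*i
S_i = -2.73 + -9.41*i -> [-2.73, -12.14, -21.55, -30.96, -40.37]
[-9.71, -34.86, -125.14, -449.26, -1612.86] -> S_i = -9.71*3.59^i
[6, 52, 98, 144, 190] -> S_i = 6 + 46*i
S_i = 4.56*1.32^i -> [4.56, 6.02, 7.95, 10.49, 13.84]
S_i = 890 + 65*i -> [890, 955, 1020, 1085, 1150]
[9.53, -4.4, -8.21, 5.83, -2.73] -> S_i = Random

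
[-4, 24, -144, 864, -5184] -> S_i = -4*-6^i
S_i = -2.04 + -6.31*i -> [-2.04, -8.35, -14.66, -20.97, -27.28]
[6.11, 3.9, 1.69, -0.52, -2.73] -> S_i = 6.11 + -2.21*i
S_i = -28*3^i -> [-28, -84, -252, -756, -2268]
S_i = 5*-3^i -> [5, -15, 45, -135, 405]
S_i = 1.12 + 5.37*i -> [1.12, 6.49, 11.86, 17.23, 22.6]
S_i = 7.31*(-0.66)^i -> [7.31, -4.82, 3.18, -2.1, 1.39]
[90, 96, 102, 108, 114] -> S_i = 90 + 6*i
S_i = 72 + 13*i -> [72, 85, 98, 111, 124]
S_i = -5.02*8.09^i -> [-5.02, -40.61, -328.55, -2657.97, -21502.94]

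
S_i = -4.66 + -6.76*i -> [-4.66, -11.42, -18.18, -24.94, -31.7]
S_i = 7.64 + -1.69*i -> [7.64, 5.95, 4.26, 2.57, 0.88]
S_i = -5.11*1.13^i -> [-5.11, -5.77, -6.52, -7.37, -8.33]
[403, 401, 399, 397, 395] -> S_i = 403 + -2*i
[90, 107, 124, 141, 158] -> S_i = 90 + 17*i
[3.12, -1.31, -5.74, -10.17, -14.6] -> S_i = 3.12 + -4.43*i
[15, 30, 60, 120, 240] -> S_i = 15*2^i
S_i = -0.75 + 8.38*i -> [-0.75, 7.63, 16.01, 24.39, 32.77]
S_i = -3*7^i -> [-3, -21, -147, -1029, -7203]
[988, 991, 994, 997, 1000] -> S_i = 988 + 3*i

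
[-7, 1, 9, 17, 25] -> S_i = -7 + 8*i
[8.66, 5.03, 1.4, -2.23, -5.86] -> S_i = 8.66 + -3.63*i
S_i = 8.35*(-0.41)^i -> [8.35, -3.42, 1.4, -0.58, 0.24]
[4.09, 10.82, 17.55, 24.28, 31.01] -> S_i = 4.09 + 6.73*i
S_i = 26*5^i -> [26, 130, 650, 3250, 16250]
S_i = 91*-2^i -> [91, -182, 364, -728, 1456]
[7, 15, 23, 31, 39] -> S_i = 7 + 8*i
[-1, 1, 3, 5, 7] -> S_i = -1 + 2*i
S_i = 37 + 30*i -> [37, 67, 97, 127, 157]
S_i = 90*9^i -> [90, 810, 7290, 65610, 590490]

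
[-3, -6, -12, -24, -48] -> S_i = -3*2^i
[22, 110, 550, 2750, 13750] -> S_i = 22*5^i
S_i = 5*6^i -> [5, 30, 180, 1080, 6480]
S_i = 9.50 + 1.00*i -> [9.5, 10.5, 11.5, 12.5, 13.5]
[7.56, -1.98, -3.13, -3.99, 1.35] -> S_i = Random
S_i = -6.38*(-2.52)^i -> [-6.38, 16.08, -40.52, 102.1, -257.29]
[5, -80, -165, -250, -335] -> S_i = 5 + -85*i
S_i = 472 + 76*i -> [472, 548, 624, 700, 776]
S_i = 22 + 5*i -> [22, 27, 32, 37, 42]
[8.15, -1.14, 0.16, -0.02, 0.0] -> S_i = 8.15*(-0.14)^i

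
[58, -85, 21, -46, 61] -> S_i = Random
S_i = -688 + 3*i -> [-688, -685, -682, -679, -676]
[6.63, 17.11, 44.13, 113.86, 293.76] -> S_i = 6.63*2.58^i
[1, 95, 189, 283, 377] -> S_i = 1 + 94*i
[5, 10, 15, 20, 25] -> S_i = 5 + 5*i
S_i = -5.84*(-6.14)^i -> [-5.84, 35.86, -220.17, 1351.82, -8300.16]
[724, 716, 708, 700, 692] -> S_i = 724 + -8*i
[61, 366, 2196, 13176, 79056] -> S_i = 61*6^i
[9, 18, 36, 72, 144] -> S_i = 9*2^i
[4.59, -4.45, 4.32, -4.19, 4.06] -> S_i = 4.59*(-0.97)^i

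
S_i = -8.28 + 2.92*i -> [-8.28, -5.36, -2.44, 0.48, 3.4]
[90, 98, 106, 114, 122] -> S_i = 90 + 8*i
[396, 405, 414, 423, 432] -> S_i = 396 + 9*i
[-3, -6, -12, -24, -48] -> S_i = -3*2^i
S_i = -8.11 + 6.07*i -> [-8.11, -2.04, 4.03, 10.1, 16.17]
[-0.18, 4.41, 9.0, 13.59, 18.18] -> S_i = -0.18 + 4.59*i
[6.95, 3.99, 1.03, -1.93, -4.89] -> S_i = 6.95 + -2.96*i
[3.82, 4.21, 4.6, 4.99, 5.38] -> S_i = 3.82 + 0.39*i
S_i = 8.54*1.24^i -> [8.54, 10.59, 13.13, 16.28, 20.19]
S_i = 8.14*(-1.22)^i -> [8.14, -9.93, 12.12, -14.78, 18.03]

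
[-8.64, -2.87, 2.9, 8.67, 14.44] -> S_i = -8.64 + 5.77*i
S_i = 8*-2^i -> [8, -16, 32, -64, 128]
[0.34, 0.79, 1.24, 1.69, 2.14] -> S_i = 0.34 + 0.45*i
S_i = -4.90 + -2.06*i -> [-4.9, -6.96, -9.02, -11.08, -13.14]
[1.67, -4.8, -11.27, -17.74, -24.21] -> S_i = 1.67 + -6.47*i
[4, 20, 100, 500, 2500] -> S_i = 4*5^i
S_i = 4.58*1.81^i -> [4.58, 8.29, 15.0, 27.16, 49.16]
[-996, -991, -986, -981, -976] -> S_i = -996 + 5*i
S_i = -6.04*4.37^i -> [-6.04, -26.39, -115.35, -504.06, -2202.74]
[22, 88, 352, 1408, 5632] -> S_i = 22*4^i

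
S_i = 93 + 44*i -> [93, 137, 181, 225, 269]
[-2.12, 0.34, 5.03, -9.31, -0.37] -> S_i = Random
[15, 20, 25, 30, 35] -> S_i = 15 + 5*i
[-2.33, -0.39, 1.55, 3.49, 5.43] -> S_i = -2.33 + 1.94*i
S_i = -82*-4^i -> [-82, 328, -1312, 5248, -20992]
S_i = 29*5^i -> [29, 145, 725, 3625, 18125]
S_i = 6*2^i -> [6, 12, 24, 48, 96]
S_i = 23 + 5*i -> [23, 28, 33, 38, 43]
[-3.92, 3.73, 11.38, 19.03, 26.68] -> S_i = -3.92 + 7.65*i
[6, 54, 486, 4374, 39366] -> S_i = 6*9^i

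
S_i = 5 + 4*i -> [5, 9, 13, 17, 21]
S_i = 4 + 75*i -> [4, 79, 154, 229, 304]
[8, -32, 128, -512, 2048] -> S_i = 8*-4^i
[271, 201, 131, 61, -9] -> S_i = 271 + -70*i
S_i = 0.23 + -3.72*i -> [0.23, -3.49, -7.21, -10.93, -14.65]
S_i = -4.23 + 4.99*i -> [-4.23, 0.76, 5.75, 10.74, 15.73]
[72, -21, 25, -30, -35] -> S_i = Random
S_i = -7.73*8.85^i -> [-7.73, -68.41, -605.43, -5358.08, -47419.02]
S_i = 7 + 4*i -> [7, 11, 15, 19, 23]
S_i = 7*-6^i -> [7, -42, 252, -1512, 9072]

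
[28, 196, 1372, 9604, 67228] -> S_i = 28*7^i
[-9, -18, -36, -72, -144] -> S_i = -9*2^i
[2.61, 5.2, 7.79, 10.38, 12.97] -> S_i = 2.61 + 2.59*i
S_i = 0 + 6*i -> [0, 6, 12, 18, 24]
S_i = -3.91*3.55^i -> [-3.91, -13.88, -49.28, -174.93, -621.0]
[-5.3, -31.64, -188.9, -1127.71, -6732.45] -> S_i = -5.30*5.97^i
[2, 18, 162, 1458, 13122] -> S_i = 2*9^i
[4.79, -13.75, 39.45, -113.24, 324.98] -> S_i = 4.79*(-2.87)^i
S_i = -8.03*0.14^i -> [-8.03, -1.12, -0.16, -0.02, -0.0]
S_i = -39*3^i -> [-39, -117, -351, -1053, -3159]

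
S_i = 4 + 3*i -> [4, 7, 10, 13, 16]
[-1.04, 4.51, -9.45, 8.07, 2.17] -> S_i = Random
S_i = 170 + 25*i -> [170, 195, 220, 245, 270]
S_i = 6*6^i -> [6, 36, 216, 1296, 7776]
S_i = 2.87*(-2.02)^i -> [2.87, -5.8, 11.71, -23.66, 47.78]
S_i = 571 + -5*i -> [571, 566, 561, 556, 551]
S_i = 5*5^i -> [5, 25, 125, 625, 3125]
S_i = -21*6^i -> [-21, -126, -756, -4536, -27216]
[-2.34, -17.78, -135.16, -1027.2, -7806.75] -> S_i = -2.34*7.60^i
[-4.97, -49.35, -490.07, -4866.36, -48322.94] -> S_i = -4.97*9.93^i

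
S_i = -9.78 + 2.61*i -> [-9.78, -7.17, -4.56, -1.95, 0.66]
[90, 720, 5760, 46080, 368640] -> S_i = 90*8^i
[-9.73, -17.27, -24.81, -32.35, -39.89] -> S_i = -9.73 + -7.54*i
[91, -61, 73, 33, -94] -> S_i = Random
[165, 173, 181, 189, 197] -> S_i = 165 + 8*i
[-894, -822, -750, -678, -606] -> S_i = -894 + 72*i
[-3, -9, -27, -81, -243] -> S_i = -3*3^i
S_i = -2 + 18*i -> [-2, 16, 34, 52, 70]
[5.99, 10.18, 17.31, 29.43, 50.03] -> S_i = 5.99*1.70^i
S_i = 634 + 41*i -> [634, 675, 716, 757, 798]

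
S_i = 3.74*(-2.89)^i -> [3.74, -10.81, 31.24, -90.27, 260.89]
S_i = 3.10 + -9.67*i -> [3.1, -6.57, -16.24, -25.91, -35.58]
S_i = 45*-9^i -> [45, -405, 3645, -32805, 295245]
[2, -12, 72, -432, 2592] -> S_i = 2*-6^i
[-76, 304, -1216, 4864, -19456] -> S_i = -76*-4^i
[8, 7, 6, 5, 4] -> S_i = 8 + -1*i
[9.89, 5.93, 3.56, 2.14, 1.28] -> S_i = 9.89*0.60^i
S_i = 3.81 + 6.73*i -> [3.81, 10.54, 17.27, 24.0, 30.73]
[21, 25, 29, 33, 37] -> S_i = 21 + 4*i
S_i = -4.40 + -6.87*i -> [-4.4, -11.27, -18.14, -25.01, -31.88]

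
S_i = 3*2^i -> [3, 6, 12, 24, 48]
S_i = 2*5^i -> [2, 10, 50, 250, 1250]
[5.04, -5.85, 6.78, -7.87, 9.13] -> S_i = 5.04*(-1.16)^i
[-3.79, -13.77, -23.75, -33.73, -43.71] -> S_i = -3.79 + -9.98*i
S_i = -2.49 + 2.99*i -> [-2.49, 0.5, 3.49, 6.48, 9.47]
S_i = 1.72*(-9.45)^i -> [1.72, -16.25, 153.6, -1451.52, 13716.89]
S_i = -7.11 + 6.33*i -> [-7.11, -0.78, 5.55, 11.88, 18.21]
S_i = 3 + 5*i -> [3, 8, 13, 18, 23]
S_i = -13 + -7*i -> [-13, -20, -27, -34, -41]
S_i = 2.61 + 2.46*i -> [2.61, 5.07, 7.53, 9.99, 12.45]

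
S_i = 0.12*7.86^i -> [0.12, 0.94, 7.41, 58.27, 458.01]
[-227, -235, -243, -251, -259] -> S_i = -227 + -8*i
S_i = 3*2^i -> [3, 6, 12, 24, 48]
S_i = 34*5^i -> [34, 170, 850, 4250, 21250]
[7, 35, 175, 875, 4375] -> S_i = 7*5^i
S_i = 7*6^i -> [7, 42, 252, 1512, 9072]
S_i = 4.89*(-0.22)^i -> [4.89, -1.08, 0.24, -0.05, 0.01]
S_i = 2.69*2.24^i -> [2.69, 6.03, 13.5, 30.23, 67.72]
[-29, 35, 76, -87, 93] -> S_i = Random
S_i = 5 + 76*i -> [5, 81, 157, 233, 309]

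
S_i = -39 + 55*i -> [-39, 16, 71, 126, 181]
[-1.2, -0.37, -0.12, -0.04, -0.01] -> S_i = -1.20*0.31^i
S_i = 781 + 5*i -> [781, 786, 791, 796, 801]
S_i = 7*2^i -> [7, 14, 28, 56, 112]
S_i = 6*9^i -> [6, 54, 486, 4374, 39366]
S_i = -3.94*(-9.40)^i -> [-3.94, 37.04, -348.14, 3272.5, -30761.51]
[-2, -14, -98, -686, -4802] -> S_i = -2*7^i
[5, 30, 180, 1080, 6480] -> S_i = 5*6^i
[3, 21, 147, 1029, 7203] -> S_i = 3*7^i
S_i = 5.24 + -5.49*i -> [5.24, -0.25, -5.74, -11.23, -16.72]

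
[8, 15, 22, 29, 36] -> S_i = 8 + 7*i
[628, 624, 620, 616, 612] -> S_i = 628 + -4*i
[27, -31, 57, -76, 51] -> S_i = Random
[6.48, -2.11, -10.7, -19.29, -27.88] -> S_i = 6.48 + -8.59*i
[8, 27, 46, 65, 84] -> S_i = 8 + 19*i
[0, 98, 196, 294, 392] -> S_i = 0 + 98*i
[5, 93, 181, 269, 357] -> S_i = 5 + 88*i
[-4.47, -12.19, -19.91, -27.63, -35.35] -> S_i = -4.47 + -7.72*i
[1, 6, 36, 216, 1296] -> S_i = 1*6^i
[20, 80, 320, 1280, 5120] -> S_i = 20*4^i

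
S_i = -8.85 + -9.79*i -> [-8.85, -18.64, -28.43, -38.22, -48.01]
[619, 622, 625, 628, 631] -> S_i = 619 + 3*i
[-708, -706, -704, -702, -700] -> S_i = -708 + 2*i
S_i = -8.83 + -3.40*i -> [-8.83, -12.23, -15.63, -19.03, -22.43]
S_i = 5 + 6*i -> [5, 11, 17, 23, 29]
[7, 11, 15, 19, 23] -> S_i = 7 + 4*i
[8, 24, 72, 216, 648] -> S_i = 8*3^i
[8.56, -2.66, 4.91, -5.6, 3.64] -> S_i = Random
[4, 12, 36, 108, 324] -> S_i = 4*3^i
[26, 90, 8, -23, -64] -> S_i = Random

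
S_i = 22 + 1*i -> [22, 23, 24, 25, 26]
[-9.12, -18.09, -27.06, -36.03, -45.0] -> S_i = -9.12 + -8.97*i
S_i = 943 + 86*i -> [943, 1029, 1115, 1201, 1287]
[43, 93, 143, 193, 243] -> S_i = 43 + 50*i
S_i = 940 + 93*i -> [940, 1033, 1126, 1219, 1312]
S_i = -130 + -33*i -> [-130, -163, -196, -229, -262]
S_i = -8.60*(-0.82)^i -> [-8.6, 7.05, -5.78, 4.74, -3.89]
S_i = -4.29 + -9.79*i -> [-4.29, -14.08, -23.87, -33.66, -43.45]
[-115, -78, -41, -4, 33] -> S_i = -115 + 37*i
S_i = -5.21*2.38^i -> [-5.21, -12.4, -29.51, -70.24, -167.17]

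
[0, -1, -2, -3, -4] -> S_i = 0 + -1*i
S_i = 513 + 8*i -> [513, 521, 529, 537, 545]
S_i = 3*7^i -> [3, 21, 147, 1029, 7203]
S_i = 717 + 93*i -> [717, 810, 903, 996, 1089]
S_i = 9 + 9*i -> [9, 18, 27, 36, 45]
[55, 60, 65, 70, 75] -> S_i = 55 + 5*i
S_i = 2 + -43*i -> [2, -41, -84, -127, -170]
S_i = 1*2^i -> [1, 2, 4, 8, 16]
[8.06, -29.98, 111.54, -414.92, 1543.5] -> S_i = 8.06*(-3.72)^i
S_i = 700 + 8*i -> [700, 708, 716, 724, 732]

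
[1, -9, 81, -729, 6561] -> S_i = 1*-9^i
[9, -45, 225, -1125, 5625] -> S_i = 9*-5^i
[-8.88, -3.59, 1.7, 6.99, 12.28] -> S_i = -8.88 + 5.29*i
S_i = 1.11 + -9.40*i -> [1.11, -8.29, -17.69, -27.09, -36.49]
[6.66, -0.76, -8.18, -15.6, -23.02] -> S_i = 6.66 + -7.42*i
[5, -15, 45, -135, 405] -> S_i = 5*-3^i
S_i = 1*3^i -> [1, 3, 9, 27, 81]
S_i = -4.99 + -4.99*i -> [-4.99, -9.98, -14.97, -19.96, -24.95]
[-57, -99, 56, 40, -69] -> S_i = Random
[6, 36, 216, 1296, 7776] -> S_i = 6*6^i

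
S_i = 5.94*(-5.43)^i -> [5.94, -32.25, 175.14, -951.01, 5163.99]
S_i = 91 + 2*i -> [91, 93, 95, 97, 99]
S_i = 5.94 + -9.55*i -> [5.94, -3.61, -13.16, -22.71, -32.26]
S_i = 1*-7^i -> [1, -7, 49, -343, 2401]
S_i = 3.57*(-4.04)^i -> [3.57, -14.42, 58.27, -235.4, 951.03]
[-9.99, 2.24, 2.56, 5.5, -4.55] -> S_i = Random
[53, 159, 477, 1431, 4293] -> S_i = 53*3^i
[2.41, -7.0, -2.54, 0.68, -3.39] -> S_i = Random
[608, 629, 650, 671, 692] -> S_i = 608 + 21*i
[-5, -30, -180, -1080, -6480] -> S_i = -5*6^i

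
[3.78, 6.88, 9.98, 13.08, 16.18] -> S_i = 3.78 + 3.10*i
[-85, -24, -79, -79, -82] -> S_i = Random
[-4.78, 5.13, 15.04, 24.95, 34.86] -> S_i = -4.78 + 9.91*i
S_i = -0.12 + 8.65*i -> [-0.12, 8.53, 17.18, 25.83, 34.48]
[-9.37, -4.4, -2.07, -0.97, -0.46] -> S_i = -9.37*0.47^i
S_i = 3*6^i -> [3, 18, 108, 648, 3888]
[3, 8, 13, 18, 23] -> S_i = 3 + 5*i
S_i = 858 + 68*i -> [858, 926, 994, 1062, 1130]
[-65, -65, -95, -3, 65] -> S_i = Random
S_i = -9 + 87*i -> [-9, 78, 165, 252, 339]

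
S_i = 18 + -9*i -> [18, 9, 0, -9, -18]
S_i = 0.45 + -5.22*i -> [0.45, -4.77, -9.99, -15.21, -20.43]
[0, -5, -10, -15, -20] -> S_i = 0 + -5*i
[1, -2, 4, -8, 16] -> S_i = 1*-2^i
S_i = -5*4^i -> [-5, -20, -80, -320, -1280]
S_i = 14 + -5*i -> [14, 9, 4, -1, -6]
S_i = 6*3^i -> [6, 18, 54, 162, 486]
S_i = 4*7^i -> [4, 28, 196, 1372, 9604]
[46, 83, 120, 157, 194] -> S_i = 46 + 37*i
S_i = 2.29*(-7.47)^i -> [2.29, -17.11, 127.78, -954.55, 7130.47]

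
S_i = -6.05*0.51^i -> [-6.05, -3.09, -1.57, -0.8, -0.41]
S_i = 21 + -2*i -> [21, 19, 17, 15, 13]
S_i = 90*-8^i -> [90, -720, 5760, -46080, 368640]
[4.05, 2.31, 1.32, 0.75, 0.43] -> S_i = 4.05*0.57^i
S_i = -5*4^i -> [-5, -20, -80, -320, -1280]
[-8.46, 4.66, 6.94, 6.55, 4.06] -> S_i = Random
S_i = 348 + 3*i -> [348, 351, 354, 357, 360]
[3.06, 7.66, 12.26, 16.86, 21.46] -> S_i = 3.06 + 4.60*i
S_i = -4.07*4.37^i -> [-4.07, -17.79, -77.72, -339.66, -1484.29]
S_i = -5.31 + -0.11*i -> [-5.31, -5.42, -5.53, -5.64, -5.75]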